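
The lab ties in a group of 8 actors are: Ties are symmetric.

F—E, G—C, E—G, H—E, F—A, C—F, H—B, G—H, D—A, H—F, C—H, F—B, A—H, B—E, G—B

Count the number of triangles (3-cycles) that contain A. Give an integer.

1

A's neighbors: D, F, and H.
Neighbor pairs that are themselves tied: A–F–H. Each forms one triangle with A, for 1 in total.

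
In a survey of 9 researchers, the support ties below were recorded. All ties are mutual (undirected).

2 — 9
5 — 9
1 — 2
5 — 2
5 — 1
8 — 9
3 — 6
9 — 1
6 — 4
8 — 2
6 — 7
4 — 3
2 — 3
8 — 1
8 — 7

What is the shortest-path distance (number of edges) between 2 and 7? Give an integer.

2

One shortest route is 2 – 8 – 7, which uses 2 edges, and 2 and 7 are not directly tied, so nothing shorter exists. So d(2,7) = 2.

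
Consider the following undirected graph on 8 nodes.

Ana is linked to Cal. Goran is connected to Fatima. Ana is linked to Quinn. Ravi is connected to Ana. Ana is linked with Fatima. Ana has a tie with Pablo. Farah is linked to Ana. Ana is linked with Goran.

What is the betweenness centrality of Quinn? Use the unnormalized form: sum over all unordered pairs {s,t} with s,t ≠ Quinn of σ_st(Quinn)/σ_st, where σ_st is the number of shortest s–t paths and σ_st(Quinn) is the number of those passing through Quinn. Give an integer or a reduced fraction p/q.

0

No shortest path between any pair of other nodes passes through Quinn.
Summing the contributions gives betweenness(Quinn) = 0.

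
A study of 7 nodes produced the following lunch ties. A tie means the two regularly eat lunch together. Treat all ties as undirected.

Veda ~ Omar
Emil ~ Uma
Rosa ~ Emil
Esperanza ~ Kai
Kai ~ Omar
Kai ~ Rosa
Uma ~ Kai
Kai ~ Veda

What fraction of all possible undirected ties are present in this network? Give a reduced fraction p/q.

There are 8 edges and 7 nodes, so the maximum possible is C(7,2) = 21.
Density = 8/21.

8/21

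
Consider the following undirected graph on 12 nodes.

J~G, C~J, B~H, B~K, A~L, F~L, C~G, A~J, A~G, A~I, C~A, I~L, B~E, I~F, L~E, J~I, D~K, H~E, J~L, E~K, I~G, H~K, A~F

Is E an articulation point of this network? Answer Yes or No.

Yes

Removing E leaves {A, C, F, G, I, J, and L} with no path to {B, D, H, and K}, so the network splits into 2 components. E is a cut vertex.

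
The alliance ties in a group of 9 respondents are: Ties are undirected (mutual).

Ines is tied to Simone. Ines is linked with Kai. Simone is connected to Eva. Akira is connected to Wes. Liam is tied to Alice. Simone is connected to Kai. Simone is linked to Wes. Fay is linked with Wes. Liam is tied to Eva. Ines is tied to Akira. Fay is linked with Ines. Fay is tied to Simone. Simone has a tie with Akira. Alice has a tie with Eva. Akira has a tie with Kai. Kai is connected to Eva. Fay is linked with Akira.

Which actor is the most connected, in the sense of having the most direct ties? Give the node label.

Degrees — Akira:5, Alice:2, Eva:4, Fay:4, Ines:4, Kai:4, Liam:2, Simone:6, Wes:3.
The maximum is 6, attained only by Simone.

Simone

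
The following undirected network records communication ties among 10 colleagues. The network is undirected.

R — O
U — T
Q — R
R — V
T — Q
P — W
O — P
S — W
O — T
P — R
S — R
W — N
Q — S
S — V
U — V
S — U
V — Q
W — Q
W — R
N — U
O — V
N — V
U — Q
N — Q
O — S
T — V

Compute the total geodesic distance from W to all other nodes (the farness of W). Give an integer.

13

Distances from W: N:1, O:2, P:1, Q:1, R:1, S:1, T:2, U:2, V:2.
Sum = 1 + 2 + 1 + 1 + 1 + 1 + 2 + 2 + 2 = 13.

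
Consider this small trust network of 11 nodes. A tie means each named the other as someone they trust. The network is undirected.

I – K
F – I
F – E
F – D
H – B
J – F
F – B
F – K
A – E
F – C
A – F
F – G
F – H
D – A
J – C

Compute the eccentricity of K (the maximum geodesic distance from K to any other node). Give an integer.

2

Distances from K: A:2, B:2, C:2, D:2, E:2, F:1, G:2, H:2, I:1, J:2.
The largest is 2 (to D, G, J, E, B, C, A, and H), so the eccentricity of K is 2.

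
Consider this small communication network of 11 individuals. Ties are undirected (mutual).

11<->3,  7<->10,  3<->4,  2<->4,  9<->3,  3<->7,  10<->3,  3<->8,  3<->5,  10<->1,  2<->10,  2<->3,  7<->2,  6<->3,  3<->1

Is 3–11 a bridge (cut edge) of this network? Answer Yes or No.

Yes

Without the 3–11 edge there is no alternate route between 3 and 11, so the network disconnects. It is a bridge.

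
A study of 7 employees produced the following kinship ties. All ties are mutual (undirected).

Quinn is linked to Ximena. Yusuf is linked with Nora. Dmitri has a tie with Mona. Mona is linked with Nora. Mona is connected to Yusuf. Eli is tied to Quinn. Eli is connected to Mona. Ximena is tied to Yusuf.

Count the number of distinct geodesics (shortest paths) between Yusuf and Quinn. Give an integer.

1

The shortest distance is 2, and the only length-2 path is Yusuf–Ximena–Quinn. So there is exactly 1 shortest path.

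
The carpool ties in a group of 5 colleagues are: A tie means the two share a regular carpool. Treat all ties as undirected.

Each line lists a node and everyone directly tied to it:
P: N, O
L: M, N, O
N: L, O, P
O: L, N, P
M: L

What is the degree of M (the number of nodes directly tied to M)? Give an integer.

M is directly tied to L. That is 1 neighbor, so the degree of M is 1.

1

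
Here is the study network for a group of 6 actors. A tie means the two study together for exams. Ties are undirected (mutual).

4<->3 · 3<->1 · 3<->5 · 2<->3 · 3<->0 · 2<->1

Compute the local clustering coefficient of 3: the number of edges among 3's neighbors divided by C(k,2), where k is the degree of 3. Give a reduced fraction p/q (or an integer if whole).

3's neighbors: 0, 1, 2, 4, and 5 (k = 5).
Possible neighbor pairs: C(5,2) = 10. Edges among them: 1–2 → e = 1.
Clustering(3) = 1/10.

1/10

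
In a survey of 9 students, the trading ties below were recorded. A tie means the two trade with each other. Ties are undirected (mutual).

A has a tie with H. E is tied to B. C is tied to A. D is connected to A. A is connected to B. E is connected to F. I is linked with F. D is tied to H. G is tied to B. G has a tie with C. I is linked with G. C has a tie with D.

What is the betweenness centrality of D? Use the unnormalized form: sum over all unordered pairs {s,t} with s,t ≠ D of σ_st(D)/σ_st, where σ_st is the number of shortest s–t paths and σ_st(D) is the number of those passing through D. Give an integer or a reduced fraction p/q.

7/6

Pairs whose geodesics pass through D — I–H: 1/3; G–H: 1/3; C–H: 1/2.
All other pairs contribute 0.
Summing the contributions gives betweenness(D) = 7/6.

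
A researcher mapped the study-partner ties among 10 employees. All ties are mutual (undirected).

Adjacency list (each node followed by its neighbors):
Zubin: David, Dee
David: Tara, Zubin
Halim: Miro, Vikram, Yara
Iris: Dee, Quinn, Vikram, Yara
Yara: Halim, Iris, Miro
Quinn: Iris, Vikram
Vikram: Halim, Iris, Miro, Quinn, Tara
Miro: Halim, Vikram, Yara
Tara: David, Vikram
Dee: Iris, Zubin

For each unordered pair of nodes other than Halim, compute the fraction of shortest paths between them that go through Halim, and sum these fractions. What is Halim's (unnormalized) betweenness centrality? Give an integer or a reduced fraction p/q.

Pairs whose geodesics pass through Halim — David–Yara: 1/4; Vikram–Yara: 1/3; Tara–Yara: 1/3.
All other pairs contribute 0.
Summing the contributions gives betweenness(Halim) = 11/12.

11/12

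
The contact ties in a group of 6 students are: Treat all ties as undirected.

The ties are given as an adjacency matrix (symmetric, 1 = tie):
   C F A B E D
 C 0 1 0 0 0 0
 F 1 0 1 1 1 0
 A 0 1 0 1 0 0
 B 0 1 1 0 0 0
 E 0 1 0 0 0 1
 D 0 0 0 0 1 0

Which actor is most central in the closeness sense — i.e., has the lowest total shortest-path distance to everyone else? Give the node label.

Farness (sum of distances to all others) for each node — A:9, B:9, C:10, D:12, E:8, F:6.
The smallest farness is 6, for F, so F has the highest closeness.

F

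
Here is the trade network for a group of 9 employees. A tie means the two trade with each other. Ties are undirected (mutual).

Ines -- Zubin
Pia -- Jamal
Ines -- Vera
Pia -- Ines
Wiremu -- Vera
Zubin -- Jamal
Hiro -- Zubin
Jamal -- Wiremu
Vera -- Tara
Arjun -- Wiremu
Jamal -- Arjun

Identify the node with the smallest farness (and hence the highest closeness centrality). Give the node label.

Farness (sum of distances to all others) for each node — Arjun:17, Hiro:21, Ines:14, Jamal:13, Pia:16, Tara:21, Vera:14, Wiremu:14, Zubin:14.
The smallest farness is 13, for Jamal, so Jamal has the highest closeness.

Jamal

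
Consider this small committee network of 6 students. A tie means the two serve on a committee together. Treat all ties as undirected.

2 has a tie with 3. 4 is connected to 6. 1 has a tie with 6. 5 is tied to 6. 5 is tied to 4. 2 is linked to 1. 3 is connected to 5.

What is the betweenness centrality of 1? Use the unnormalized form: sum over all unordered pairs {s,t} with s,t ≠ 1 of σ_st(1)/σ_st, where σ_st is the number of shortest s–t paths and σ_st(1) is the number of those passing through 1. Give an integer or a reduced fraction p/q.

Pairs whose geodesics pass through 1 — 6–2: 1; 4–2: 1/2.
All other pairs contribute 0.
Summing the contributions gives betweenness(1) = 3/2.

3/2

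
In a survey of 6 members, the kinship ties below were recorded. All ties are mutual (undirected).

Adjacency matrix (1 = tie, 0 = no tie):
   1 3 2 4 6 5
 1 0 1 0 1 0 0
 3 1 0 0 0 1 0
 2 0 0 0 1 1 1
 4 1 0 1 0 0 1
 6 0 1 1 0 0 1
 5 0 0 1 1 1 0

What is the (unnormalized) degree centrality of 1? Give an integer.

2

1 is directly tied to 3 and 4. That is 2 neighbors, so the degree of 1 is 2.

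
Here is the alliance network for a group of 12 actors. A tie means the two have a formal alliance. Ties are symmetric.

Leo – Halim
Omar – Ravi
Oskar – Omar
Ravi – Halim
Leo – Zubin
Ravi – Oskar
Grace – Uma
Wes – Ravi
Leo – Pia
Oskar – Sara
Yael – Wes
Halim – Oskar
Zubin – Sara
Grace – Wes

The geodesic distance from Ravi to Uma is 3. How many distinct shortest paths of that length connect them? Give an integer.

The shortest distance is 3, and the only length-3 path is Ravi–Wes–Grace–Uma. So there is exactly 1 shortest path.

1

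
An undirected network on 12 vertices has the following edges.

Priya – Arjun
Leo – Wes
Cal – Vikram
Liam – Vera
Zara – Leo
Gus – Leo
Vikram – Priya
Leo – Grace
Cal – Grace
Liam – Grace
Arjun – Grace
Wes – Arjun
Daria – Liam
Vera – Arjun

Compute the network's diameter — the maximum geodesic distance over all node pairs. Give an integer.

4

Eccentricity of each node (its greatest distance to any other): Arjun:3, Cal:3, Daria:4, Grace:2, Gus:4, Leo:3, Liam:3, Priya:4, Vera:4, Vikram:4, Wes:4, Zara:4.
The maximum eccentricity is 4, realized for instance by the pair Daria–Vikram via Daria – Liam – Grace – Cal – Vikram. So the diameter is 4.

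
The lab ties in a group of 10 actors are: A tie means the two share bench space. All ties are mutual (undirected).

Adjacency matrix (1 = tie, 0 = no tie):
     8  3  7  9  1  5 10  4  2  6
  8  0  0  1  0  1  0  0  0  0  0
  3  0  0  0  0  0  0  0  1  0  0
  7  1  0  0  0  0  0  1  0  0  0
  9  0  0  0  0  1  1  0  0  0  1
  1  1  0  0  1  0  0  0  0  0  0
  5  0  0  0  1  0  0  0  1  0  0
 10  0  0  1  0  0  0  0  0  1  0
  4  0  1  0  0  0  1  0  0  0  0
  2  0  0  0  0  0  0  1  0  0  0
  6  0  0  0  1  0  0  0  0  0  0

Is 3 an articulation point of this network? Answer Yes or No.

No

Even without 3, every remaining node can still reach every other (the residual graph is connected), so 3 is not a cut vertex.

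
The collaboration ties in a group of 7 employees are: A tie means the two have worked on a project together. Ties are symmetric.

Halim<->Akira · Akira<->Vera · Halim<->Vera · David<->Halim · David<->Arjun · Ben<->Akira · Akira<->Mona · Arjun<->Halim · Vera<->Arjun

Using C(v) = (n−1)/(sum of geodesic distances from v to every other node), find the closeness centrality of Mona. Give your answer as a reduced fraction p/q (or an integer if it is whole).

Distances from Mona: Akira:1, Arjun:3, Ben:2, David:3, Halim:2, Vera:2. Sum = 13.
n = 7, so closeness = 6/13.

6/13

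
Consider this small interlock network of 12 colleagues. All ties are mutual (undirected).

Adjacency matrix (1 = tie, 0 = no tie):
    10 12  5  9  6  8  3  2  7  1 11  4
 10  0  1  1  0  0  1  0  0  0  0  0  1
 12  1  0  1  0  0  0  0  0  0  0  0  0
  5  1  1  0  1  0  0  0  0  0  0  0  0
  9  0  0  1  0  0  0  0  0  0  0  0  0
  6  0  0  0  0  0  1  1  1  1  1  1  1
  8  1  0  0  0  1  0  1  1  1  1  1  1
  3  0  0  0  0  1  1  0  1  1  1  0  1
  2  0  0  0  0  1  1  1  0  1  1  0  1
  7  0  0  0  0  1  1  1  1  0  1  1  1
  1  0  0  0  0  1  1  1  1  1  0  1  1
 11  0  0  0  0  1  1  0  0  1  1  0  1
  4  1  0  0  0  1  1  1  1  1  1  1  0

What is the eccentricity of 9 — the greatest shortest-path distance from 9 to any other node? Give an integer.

4

Distances from 9: 1:4, 2:4, 3:4, 4:3, 5:1, 6:4, 7:4, 8:3, 10:2, 11:4, 12:2.
The largest is 4 (to 6, 3, 2, 7, 1, and 11), so the eccentricity of 9 is 4.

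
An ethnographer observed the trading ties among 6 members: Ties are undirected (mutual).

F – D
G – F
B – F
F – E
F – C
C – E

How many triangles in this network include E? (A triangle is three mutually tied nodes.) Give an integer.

E's neighbors: C and F.
Neighbor pairs that are themselves tied: E–C–F. Each forms one triangle with E, for 1 in total.

1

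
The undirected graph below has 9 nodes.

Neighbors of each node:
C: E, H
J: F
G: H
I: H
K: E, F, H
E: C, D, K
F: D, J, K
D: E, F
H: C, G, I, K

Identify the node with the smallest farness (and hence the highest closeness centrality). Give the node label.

Farness (sum of distances to all others) for each node — C:17, D:19, E:16, F:16, G:21, H:14, I:21, J:23, K:13.
The smallest farness is 13, for K, so K has the highest closeness.

K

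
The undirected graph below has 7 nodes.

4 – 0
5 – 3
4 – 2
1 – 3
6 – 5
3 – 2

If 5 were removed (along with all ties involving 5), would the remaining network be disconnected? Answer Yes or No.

Removing 5 leaves {0, 1, 2, 3, and 4} with no path to {6}, so the network splits into 2 components. 5 is a cut vertex.

Yes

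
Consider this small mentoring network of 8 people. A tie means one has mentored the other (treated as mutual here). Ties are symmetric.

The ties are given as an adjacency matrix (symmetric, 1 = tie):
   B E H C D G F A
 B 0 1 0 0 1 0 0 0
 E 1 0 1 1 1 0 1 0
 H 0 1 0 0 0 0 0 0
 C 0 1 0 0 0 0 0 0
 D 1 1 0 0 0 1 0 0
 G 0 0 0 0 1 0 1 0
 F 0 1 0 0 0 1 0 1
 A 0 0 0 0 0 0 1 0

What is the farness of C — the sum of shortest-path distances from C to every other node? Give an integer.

Distances from C: A:3, B:2, D:2, E:1, F:2, G:3, H:2.
Sum = 3 + 2 + 2 + 1 + 2 + 3 + 2 = 15.

15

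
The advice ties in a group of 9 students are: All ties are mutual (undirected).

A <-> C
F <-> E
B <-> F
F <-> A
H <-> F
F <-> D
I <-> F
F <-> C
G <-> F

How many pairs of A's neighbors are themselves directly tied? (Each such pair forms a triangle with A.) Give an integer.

1

A's neighbors: C and F.
Neighbor pairs that are themselves tied: A–C–F. Each forms one triangle with A, for 1 in total.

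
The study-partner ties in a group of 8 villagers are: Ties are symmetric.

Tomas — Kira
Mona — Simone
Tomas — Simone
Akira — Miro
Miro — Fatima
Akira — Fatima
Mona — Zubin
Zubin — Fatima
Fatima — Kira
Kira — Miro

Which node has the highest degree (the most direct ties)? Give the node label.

Fatima

Degrees — Akira:2, Fatima:4, Kira:3, Miro:3, Mona:2, Simone:2, Tomas:2, Zubin:2.
The maximum is 4, attained only by Fatima.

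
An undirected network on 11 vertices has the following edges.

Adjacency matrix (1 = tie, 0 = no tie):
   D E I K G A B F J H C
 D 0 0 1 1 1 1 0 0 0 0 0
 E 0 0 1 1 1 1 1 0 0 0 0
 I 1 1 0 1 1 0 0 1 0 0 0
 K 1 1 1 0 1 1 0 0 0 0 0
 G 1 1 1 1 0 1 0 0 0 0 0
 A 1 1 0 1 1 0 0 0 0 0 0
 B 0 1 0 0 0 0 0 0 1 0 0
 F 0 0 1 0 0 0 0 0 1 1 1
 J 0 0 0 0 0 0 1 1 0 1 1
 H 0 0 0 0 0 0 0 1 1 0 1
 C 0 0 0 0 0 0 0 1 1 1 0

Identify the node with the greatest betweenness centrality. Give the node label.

Unnormalized betweenness of each node: A:1/2, B:22/5, C:0, D:9/10, E:83/10, F:68/5, G:7/5, H:0, I:161/10, J:22/5, K:7/5.
I has the largest value, 161/10, making it the main broker — the node through which the most shortest paths run.

I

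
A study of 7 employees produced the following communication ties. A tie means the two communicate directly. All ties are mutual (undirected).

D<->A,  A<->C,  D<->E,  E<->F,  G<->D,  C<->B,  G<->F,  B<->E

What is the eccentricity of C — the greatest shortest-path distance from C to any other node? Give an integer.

3

Distances from C: A:1, B:1, D:2, E:2, F:3, G:3.
The largest is 3 (to G and F), so the eccentricity of C is 3.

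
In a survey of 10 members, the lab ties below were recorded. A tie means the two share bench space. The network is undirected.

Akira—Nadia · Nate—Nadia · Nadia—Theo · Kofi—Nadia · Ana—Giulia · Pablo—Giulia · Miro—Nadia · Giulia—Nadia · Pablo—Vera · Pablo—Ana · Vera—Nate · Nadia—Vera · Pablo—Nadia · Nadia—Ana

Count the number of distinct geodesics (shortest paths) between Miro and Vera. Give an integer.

The shortest distance is 2, and the only length-2 path is Miro–Nadia–Vera. So there is exactly 1 shortest path.

1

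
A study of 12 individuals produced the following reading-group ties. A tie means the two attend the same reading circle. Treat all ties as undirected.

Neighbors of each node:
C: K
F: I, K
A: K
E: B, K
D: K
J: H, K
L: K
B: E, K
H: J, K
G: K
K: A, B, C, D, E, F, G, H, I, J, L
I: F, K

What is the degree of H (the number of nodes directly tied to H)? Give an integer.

2

H is directly tied to J and K. That is 2 neighbors, so the degree of H is 2.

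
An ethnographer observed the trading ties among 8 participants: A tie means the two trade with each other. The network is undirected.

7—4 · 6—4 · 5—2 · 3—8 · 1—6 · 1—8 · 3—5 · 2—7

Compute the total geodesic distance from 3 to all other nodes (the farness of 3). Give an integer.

16

Distances from 3: 1:2, 2:2, 4:4, 5:1, 6:3, 7:3, 8:1.
Sum = 2 + 2 + 4 + 1 + 3 + 3 + 1 = 16.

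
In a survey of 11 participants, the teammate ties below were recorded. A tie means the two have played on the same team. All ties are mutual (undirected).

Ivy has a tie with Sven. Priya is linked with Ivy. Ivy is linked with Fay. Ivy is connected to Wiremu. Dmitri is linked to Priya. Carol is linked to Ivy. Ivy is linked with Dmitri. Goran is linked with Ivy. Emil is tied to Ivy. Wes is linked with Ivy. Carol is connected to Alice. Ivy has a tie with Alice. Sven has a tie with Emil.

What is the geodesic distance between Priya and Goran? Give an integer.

2

One shortest route is Priya – Ivy – Goran, which uses 2 edges, and Priya and Goran are not directly tied, so nothing shorter exists. So d(Priya,Goran) = 2.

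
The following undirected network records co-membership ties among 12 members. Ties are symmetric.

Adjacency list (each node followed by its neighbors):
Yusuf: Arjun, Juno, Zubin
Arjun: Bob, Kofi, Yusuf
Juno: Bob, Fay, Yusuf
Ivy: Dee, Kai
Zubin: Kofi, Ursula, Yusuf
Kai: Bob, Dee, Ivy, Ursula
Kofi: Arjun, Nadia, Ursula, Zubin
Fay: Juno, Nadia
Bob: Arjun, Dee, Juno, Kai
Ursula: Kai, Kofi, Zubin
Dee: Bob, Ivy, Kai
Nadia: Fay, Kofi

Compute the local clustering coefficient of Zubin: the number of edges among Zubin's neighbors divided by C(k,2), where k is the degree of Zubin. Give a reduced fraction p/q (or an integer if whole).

Zubin's neighbors: Kofi, Ursula, and Yusuf (k = 3).
Possible neighbor pairs: C(3,2) = 3. Edges among them: Kofi–Ursula → e = 1.
Clustering(Zubin) = 1/3.

1/3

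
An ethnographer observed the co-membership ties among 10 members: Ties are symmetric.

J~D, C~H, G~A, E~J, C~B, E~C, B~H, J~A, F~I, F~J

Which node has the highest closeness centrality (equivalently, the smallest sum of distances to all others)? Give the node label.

J

Farness (sum of distances to all others) for each node — A:22, B:29, C:22, D:24, E:18, F:22, G:30, H:29, I:30, J:16.
The smallest farness is 16, for J, so J has the highest closeness.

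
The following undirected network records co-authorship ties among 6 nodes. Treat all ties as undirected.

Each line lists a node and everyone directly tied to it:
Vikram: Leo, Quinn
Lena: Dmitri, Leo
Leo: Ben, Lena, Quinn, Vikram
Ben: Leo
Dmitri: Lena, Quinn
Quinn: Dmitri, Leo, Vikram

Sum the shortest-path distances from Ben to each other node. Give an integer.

10

Distances from Ben: Dmitri:3, Lena:2, Leo:1, Quinn:2, Vikram:2.
Sum = 3 + 2 + 1 + 2 + 2 = 10.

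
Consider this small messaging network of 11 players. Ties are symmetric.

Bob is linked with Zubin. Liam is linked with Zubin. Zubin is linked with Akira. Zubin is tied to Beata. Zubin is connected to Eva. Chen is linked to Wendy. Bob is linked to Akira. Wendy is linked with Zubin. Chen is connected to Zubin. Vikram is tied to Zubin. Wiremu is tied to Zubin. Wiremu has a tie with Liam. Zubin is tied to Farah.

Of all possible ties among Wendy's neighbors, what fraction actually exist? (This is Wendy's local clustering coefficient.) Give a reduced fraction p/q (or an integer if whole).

1

Wendy's neighbors: Chen and Zubin (k = 2).
Possible neighbor pairs: C(2,2) = 1. Edges among them: Chen–Zubin → e = 1.
Clustering(Wendy) = 1/1.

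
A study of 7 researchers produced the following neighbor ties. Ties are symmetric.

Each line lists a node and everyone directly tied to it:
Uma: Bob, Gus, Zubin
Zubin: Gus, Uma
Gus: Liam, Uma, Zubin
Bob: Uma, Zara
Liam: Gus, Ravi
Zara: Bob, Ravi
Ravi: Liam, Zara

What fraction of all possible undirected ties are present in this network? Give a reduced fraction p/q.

There are 8 edges and 7 nodes, so the maximum possible is C(7,2) = 21.
Density = 8/21.

8/21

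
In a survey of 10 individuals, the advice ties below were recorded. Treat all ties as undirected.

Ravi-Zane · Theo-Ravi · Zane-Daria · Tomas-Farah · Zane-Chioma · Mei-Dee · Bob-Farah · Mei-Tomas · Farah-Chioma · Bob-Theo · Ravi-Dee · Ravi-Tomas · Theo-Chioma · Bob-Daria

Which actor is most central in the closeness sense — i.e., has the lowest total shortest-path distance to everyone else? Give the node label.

Farness (sum of distances to all others) for each node — Bob:17, Chioma:17, Daria:20, Dee:20, Farah:16, Mei:22, Ravi:14, Theo:16, Tomas:16, Zane:16.
The smallest farness is 14, for Ravi, so Ravi has the highest closeness.

Ravi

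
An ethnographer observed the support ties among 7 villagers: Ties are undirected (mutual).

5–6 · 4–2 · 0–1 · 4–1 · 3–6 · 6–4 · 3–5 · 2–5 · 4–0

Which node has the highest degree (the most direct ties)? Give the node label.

4

Degrees — 0:2, 1:2, 2:2, 3:2, 4:4, 5:3, 6:3.
The maximum is 4, attained only by 4.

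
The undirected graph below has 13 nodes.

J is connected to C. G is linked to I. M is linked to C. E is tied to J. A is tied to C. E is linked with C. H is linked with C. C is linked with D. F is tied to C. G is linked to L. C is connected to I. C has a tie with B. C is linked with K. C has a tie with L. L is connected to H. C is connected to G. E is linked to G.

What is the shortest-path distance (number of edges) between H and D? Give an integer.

One shortest route is H – C – D, which uses 2 edges, and H and D are not directly tied, so nothing shorter exists. So d(H,D) = 2.

2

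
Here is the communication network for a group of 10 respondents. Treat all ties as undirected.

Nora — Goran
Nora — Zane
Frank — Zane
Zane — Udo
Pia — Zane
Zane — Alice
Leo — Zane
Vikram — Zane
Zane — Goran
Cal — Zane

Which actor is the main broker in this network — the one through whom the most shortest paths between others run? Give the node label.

Zane

Unnormalized betweenness of each node: Alice:0, Cal:0, Frank:0, Goran:0, Leo:0, Nora:0, Pia:0, Udo:0, Vikram:0, Zane:35.
Zane has the largest value, 35, making it the main broker — the node through which the most shortest paths run.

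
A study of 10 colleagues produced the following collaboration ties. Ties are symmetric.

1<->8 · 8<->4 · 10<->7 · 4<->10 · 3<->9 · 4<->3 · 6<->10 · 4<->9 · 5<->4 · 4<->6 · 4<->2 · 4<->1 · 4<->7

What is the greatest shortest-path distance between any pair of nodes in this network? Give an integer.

Eccentricity of each node (its greatest distance to any other): 1:2, 2:2, 3:2, 4:1, 5:2, 6:2, 7:2, 8:2, 9:2, 10:2.
The maximum eccentricity is 2, realized for instance by the pair 3–10 via 3 – 4 – 10. So the diameter is 2.

2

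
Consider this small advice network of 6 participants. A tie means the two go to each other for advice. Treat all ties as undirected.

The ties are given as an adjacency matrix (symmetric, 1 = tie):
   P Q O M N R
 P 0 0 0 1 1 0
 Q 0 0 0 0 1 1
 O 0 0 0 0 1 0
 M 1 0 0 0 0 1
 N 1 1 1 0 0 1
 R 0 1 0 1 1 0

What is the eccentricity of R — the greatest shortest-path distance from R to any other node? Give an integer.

2

Distances from R: M:1, N:1, O:2, P:2, Q:1.
The largest is 2 (to P and O), so the eccentricity of R is 2.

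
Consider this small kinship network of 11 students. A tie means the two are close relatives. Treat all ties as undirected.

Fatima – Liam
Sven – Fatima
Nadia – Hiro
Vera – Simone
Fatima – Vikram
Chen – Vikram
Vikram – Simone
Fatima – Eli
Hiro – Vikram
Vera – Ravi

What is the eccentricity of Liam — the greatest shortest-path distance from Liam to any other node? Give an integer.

Distances from Liam: Chen:3, Eli:2, Fatima:1, Hiro:3, Nadia:4, Ravi:5, Simone:3, Sven:2, Vera:4, Vikram:2.
The largest is 5 (to Ravi), so the eccentricity of Liam is 5.

5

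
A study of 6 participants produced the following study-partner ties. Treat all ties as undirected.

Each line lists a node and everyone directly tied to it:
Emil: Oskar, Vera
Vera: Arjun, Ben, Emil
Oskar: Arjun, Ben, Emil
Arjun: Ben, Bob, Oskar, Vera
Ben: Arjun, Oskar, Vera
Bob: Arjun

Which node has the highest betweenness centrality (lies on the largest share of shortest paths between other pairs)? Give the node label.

Arjun

Unnormalized betweenness of each node: Arjun:13/3, Ben:1/3, Bob:0, Emil:1/3, Oskar:3/2, Vera:3/2.
Arjun has the largest value, 13/3, making it the main broker — the node through which the most shortest paths run.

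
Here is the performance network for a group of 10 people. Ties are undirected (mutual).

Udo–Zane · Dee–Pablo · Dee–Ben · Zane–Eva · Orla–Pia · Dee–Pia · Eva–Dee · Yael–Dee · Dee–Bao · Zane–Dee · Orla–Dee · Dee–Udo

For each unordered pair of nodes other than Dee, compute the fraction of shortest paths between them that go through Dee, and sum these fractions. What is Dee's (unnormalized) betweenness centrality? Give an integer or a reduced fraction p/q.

Pairs whose geodesics pass through Dee — Pablo–Orla: 1; Pablo–Pia: 1; Pablo–Zane: 1; Pablo–Udo: 1; Pablo–Bao: 1; Pablo–Eva: 1; Pablo–Yael: 1; Pablo–Ben: 1; Orla–Zane: 1; Orla–Udo: 1; Orla–Bao: 1; Orla–Eva: 1; Orla–Yael: 1; Orla–Ben: 1 … (+19 more pairs).
All other pairs contribute 0.
Summing the contributions gives betweenness(Dee) = 65/2.

65/2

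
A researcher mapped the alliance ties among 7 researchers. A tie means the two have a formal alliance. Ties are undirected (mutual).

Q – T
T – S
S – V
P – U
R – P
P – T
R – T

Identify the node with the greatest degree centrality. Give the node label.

Degrees — P:3, Q:1, R:2, S:2, T:4, U:1, V:1.
The maximum is 4, attained only by T.

T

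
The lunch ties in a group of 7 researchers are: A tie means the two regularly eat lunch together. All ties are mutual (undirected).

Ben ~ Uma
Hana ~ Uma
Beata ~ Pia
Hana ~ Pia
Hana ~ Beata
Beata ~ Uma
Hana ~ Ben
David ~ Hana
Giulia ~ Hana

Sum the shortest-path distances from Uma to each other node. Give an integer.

Distances from Uma: Beata:1, Ben:1, David:2, Giulia:2, Hana:1, Pia:2.
Sum = 1 + 1 + 2 + 2 + 1 + 2 = 9.

9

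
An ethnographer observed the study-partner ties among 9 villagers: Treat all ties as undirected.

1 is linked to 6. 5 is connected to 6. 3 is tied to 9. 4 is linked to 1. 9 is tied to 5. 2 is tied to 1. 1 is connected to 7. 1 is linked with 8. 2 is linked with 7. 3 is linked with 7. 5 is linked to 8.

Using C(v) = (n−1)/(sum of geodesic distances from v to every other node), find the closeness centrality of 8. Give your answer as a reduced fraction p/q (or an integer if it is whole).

8/15

Distances from 8: 1:1, 2:2, 3:3, 4:2, 5:1, 6:2, 7:2, 9:2. Sum = 15.
n = 9, so closeness = 8/15.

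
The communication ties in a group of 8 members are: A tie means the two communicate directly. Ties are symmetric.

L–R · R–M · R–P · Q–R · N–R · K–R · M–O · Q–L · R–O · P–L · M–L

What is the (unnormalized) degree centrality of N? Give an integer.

1

N is directly tied to R. That is 1 neighbor, so the degree of N is 1.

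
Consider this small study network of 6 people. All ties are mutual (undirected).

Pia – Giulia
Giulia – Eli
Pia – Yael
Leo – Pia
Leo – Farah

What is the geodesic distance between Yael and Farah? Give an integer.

One shortest route is Yael – Pia – Leo – Farah, which uses 3 edges, and at distance 2 from Yael we only reach {Giulia, Leo}, which does not include Farah. So d(Yael,Farah) = 3.

3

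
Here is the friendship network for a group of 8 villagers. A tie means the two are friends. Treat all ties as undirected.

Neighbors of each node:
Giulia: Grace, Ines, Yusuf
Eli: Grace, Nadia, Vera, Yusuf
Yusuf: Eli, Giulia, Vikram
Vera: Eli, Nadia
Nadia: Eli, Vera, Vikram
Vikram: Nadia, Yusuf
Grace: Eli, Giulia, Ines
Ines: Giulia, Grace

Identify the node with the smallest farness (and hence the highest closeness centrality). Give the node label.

Eli

Farness (sum of distances to all others) for each node — Eli:10, Giulia:13, Grace:12, Ines:15, Nadia:13, Vera:14, Vikram:14, Yusuf:11.
The smallest farness is 10, for Eli, so Eli has the highest closeness.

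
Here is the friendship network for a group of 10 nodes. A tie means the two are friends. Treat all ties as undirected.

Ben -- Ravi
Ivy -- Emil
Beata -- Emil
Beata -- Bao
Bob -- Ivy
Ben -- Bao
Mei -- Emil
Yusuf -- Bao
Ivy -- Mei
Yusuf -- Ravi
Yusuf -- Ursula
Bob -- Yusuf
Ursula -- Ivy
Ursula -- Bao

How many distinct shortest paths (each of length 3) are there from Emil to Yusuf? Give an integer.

The shortest distance is 3. The length-3 paths are: Emil–Ivy–Ursula–Yusuf; Emil–Beata–Bao–Yusuf; Emil–Ivy–Bob–Yusuf.
That gives 3 distinct shortest paths.

3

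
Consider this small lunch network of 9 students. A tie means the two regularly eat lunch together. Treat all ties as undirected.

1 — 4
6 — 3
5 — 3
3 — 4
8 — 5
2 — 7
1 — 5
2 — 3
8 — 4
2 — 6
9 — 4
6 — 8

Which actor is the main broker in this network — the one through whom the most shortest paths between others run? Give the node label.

3

Unnormalized betweenness of each node: 1:2/3, 2:7, 3:32/3, 4:59/6, 5:17/6, 6:7/3, 7:0, 8:8/3, 9:0.
3 has the largest value, 32/3, making it the main broker — the node through which the most shortest paths run.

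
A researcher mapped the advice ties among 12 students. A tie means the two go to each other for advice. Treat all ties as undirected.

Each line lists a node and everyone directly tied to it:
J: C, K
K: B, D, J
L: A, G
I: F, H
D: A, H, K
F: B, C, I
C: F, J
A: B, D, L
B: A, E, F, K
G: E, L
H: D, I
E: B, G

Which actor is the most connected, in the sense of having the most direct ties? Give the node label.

B

Degrees — A:3, B:4, C:2, D:3, E:2, F:3, G:2, H:2, I:2, J:2, K:3, L:2.
The maximum is 4, attained only by B.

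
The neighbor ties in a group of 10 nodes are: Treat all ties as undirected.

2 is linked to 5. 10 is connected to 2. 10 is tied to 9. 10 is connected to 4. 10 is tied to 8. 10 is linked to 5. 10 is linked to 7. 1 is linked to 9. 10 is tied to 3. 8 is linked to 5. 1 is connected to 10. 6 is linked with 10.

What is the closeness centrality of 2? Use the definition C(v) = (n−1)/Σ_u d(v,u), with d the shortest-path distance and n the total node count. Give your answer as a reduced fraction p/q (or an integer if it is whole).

Distances from 2: 1:2, 3:2, 4:2, 5:1, 6:2, 7:2, 8:2, 9:2, 10:1. Sum = 16.
n = 10, so closeness = 9/16.

9/16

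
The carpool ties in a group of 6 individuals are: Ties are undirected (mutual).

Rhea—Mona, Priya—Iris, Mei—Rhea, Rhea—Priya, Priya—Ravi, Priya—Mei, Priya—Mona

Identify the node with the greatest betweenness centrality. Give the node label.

Unnormalized betweenness of each node: Iris:0, Mei:0, Mona:0, Priya:15/2, Ravi:0, Rhea:1/2.
Priya has the largest value, 15/2, making it the main broker — the node through which the most shortest paths run.

Priya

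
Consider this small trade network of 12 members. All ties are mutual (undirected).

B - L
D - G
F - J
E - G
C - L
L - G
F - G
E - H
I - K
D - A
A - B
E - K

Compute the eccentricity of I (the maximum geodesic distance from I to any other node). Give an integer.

Distances from I: A:5, B:5, C:5, D:4, E:2, F:4, G:3, H:3, J:5, K:1, L:4.
The largest is 5 (to B, C, J, and A), so the eccentricity of I is 5.

5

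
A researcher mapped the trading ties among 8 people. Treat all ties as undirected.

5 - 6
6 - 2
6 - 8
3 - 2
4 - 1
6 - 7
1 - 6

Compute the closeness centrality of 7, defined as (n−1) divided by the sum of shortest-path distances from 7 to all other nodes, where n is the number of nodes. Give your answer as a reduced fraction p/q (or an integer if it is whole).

Distances from 7: 1:2, 2:2, 3:3, 4:3, 5:2, 6:1, 8:2. Sum = 15.
n = 8, so closeness = 7/15.

7/15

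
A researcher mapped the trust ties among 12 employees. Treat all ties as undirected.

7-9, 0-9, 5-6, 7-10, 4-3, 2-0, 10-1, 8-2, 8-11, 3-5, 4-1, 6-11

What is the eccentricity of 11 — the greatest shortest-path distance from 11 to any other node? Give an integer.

Distances from 11: 0:3, 1:5, 2:2, 3:3, 4:4, 5:2, 6:1, 7:5, 8:1, 9:4, 10:6.
The largest is 6 (to 10), so the eccentricity of 11 is 6.

6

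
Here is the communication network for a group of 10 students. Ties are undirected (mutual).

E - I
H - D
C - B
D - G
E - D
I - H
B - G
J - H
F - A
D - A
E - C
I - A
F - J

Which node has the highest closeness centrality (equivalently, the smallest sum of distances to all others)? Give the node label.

Farness (sum of distances to all others) for each node — A:17, B:23, C:22, D:14, E:17, F:22, G:19, H:17, I:17, J:22.
The smallest farness is 14, for D, so D has the highest closeness.

D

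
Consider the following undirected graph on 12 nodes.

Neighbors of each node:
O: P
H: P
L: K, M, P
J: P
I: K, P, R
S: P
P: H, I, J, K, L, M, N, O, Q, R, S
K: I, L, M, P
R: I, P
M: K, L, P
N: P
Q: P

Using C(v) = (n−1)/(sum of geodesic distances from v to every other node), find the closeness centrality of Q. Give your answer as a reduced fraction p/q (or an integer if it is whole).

11/21

Distances from Q: H:2, I:2, J:2, K:2, L:2, M:2, N:2, O:2, P:1, R:2, S:2. Sum = 21.
n = 12, so closeness = 11/21.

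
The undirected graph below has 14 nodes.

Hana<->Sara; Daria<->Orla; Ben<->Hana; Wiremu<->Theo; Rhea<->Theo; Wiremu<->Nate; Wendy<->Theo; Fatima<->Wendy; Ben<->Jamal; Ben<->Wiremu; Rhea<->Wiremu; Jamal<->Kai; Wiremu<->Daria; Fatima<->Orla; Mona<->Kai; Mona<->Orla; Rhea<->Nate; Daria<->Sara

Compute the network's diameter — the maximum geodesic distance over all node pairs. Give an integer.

Eccentricity of each node (its greatest distance to any other): Ben:4, Daria:3, Fatima:4, Hana:4, Jamal:4, Kai:4, Mona:4, Nate:4, Orla:3, Rhea:4, Sara:4, Theo:4, Wendy:4, Wiremu:3.
The maximum eccentricity is 4, realized for instance by the pair Kai–Wendy via Kai – Mona – Orla – Fatima – Wendy. So the diameter is 4.

4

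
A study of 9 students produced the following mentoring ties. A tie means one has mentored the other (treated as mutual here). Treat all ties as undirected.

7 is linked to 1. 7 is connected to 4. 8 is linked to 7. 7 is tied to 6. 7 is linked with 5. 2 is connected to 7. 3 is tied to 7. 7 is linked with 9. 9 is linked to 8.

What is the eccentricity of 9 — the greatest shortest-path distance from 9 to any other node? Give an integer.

Distances from 9: 1:2, 2:2, 3:2, 4:2, 5:2, 6:2, 7:1, 8:1.
The largest is 2 (to 1, 2, 4, 6, 3, and 5), so the eccentricity of 9 is 2.

2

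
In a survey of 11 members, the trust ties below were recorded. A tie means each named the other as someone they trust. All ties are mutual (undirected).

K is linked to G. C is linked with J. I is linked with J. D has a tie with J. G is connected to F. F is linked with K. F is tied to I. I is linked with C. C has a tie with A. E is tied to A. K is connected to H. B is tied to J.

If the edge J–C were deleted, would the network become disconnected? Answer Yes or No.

No

Even without that edge, J still reaches C via J – I – C, so the network stays connected. Not a bridge.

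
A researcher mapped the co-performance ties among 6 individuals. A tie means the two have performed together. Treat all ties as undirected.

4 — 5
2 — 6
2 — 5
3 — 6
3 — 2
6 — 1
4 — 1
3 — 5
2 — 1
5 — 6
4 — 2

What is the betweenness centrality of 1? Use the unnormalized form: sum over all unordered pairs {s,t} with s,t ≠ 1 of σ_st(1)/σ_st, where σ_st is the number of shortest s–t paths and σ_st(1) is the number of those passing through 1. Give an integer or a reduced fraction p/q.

1/3

Pairs whose geodesics pass through 1 — 4–6: 1/3.
All other pairs contribute 0.
Summing the contributions gives betweenness(1) = 1/3.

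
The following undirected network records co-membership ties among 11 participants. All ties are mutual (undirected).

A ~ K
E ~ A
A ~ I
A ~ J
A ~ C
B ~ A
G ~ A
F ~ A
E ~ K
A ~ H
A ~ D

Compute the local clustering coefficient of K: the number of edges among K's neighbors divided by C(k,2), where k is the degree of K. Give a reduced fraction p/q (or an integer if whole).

K's neighbors: A and E (k = 2).
Possible neighbor pairs: C(2,2) = 1. Edges among them: A–E → e = 1.
Clustering(K) = 1/1.

1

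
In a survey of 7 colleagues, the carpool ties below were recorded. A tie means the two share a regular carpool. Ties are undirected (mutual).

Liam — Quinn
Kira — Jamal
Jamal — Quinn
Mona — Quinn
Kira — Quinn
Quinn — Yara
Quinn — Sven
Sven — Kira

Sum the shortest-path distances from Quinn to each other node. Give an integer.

Distances from Quinn: Jamal:1, Kira:1, Liam:1, Mona:1, Sven:1, Yara:1.
Sum = 1 + 1 + 1 + 1 + 1 + 1 = 6.

6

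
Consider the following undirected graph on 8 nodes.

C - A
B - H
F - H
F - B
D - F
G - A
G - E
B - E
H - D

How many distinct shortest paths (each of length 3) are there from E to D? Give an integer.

2

The shortest distance is 3. The length-3 paths are: E–B–F–D; E–B–H–D.
That gives 2 distinct shortest paths.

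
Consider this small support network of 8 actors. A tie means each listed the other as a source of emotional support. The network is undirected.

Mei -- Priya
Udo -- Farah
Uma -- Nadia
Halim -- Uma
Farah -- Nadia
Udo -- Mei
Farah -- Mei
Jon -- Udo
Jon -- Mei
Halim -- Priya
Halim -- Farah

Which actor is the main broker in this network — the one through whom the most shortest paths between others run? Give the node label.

Unnormalized betweenness of each node: Farah:44/5, Halim:133/30, Jon:0, Mei:51/10, Nadia:26/15, Priya:41/30, Udo:26/15, Uma:5/6.
Farah has the largest value, 44/5, making it the main broker — the node through which the most shortest paths run.

Farah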